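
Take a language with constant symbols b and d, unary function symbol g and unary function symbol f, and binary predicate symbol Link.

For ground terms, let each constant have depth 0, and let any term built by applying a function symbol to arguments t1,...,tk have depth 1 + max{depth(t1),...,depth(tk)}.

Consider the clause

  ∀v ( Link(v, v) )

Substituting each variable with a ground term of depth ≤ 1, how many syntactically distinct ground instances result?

Ground terms of depth ≤ 1:
  If N_k denotes the number of depth-≤k ground terms, the 2 constants give N_0 = 2, and each function symbol of arity r contributes N_{k-1}^r new terms at level k: N_k = 2 + N_{k-1} + N_{k-1}.
  N_0 = 2
  N_1 = 2 + 2 + 2 = 6
  Explicitly: b, d, g(b), g(d), f(b), f(d).
So there are 6 ground terms available for substitution.
The body mentions the single quantified variable v; since ground terms form a free algebra, no two substitutions collapse to the same formula.
Number of ground instances = 6.

6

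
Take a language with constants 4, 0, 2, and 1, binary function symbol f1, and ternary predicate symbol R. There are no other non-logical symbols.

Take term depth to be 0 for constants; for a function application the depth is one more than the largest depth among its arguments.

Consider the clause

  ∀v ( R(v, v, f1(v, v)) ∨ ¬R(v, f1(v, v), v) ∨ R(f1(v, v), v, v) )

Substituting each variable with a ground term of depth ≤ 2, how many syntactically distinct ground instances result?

404

Ground terms of depth ≤ 2:
  Let N_k count ground terms of depth at most k. Each non-constant term of depth ≤ k is some function symbol applied to depth-≤(k−1) arguments, giving N_k = 4 + N_{k-1}^2.
  N_0 = 4
  N_1 = 4 + 4^2 = 20
  N_2 = 4 + 20^2 = 404
So there are 404 ground terms available for substitution.
There is 1 variable to instantiate (v),  occurring in at least one literal, so different choices give different ground instances.
Number of ground instances = 404.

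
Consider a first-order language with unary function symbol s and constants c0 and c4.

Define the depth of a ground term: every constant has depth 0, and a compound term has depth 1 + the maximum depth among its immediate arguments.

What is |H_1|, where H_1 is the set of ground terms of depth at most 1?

4

Let N_k count ground terms of depth at most k. Each non-constant term of depth ≤ k is some function symbol applied to depth-≤(k−1) arguments, giving N_k = 2 + N_{k-1}.
N_0 = 2
N_1 = 2 + 2 = 4
Explicitly: c0, c4, s(c0), s(c4).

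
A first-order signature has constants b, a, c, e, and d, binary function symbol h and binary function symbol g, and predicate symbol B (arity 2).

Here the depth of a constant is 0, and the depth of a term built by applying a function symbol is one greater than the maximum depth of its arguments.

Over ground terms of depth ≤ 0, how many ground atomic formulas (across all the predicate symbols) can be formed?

25

First count ground terms of depth ≤ 0.
Let N_k = |{terms of depth ≤ k}|. Then N_0 = 5 and N_k = 5 + N_{k-1}^2 + N_{k-1}^2 for k ≥ 1 (one summand per function symbol, arity giving the exponent).
N_0 = 5
So |H| = 5.
For each predicate symbol, the number of ground atoms is |H| raised to its arity; summing:
  B: 5^2 = 25
Total ground atoms: 25.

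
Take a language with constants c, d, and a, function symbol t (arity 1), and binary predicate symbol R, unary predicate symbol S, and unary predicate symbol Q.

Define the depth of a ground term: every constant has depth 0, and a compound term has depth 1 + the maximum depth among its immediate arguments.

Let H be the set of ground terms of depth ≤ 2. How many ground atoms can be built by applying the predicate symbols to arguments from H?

99

First count ground terms of depth ≤ 2.
Write N_k for the number of ground terms of depth ≤ k. A term of depth ≤ k is either a constant or a function symbol applied to arguments of depth ≤ k−1, so N_k = 3 + N_{k-1}.
N_0 = 3
N_1 = 3 + 3 = 6
N_2 = 3 + 6 = 9
Explicitly: c, d, a, t(c), t(d), t(a), t(t(c)), t(t(d)), t(t(a)).
So |H| = 9.
Ground atoms are formed by filling each argument slot of a predicate with a term from H, so an r-ary predicate gives |H|^r atoms:
  R: 9^2 = 81;  S: 9;  Q: 9
Total ground atoms: 81 + 9 + 9 = 99.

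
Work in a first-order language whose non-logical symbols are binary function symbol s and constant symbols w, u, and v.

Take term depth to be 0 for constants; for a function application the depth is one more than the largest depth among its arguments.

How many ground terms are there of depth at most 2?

147

Write N_k for the number of ground terms of depth ≤ k. A term of depth ≤ k is either a constant or a function symbol applied to arguments of depth ≤ k−1, so N_k = 3 + N_{k-1}^2.
N_0 = 3
N_1 = 3 + 3^2 = 12
N_2 = 3 + 12^2 = 147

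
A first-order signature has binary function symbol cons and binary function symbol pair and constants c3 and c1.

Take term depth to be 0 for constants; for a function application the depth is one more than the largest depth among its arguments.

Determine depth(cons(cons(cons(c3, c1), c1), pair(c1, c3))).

3

depth(cons(c3, c1)) = 1 + max(0, 0) = 1
depth(cons(cons(c3, c1), c1)) = 1 + max(1, 0) = 2
depth(pair(c1, c3)) = 1 + max(0, 0) = 1
depth(cons(cons(cons(c3, c1), c1), pair(c1, c3))) = 1 + max(2, 1) = 3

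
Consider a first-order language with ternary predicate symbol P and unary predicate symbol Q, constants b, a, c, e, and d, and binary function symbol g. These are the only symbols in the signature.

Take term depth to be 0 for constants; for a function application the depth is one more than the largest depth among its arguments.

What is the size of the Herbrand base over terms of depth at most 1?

27030

First count ground terms of depth ≤ 1.
Count level by level. With function symbols g/2, the terms of depth ≤ k are the 5 constants together with each function applied to depth-≤(k−1) tuples, so N_k = 5 + N_{k-1}^2.
N_0 = 5
N_1 = 5 + 5^2 = 30
So |H| = 30.
For each predicate symbol, the number of ground atoms is |H| raised to its arity; summing:
  P: 30^3 = 27000;  Q: 30
Total ground atoms: 27000 + 30 = 27030.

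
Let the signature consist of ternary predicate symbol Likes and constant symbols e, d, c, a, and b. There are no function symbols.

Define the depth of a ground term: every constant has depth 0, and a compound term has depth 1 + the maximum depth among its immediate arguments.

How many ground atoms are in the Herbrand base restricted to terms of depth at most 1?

125

First count ground terms of depth ≤ 1.
With no function symbols every ground term is a constant, so there are exactly 5 ground terms at every depth bound.
N_0 = 5
N_1 = 5
So |H| = 5.
Ground atoms are formed by filling each argument slot of a predicate with a term from H, so an r-ary predicate gives |H|^r atoms:
  Likes: 5^3 = 125
Total ground atoms: 125.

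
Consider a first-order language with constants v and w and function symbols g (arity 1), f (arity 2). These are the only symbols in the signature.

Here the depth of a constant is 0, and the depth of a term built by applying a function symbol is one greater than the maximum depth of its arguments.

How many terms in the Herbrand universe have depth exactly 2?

66

If N_k denotes the number of depth-≤k ground terms, the 2 constants give N_0 = 2, and each function symbol of arity r contributes N_{k-1}^r new terms at level k: N_k = 2 + N_{k-1} + N_{k-1}^2.
N_0 = 2
N_1 = 2 + 2 + 2^2 = 8
N_2 = 2 + 8 + 8^2 = 74
Terms of depth exactly 2: N_2 − N_1 = 74 − 8 = 66.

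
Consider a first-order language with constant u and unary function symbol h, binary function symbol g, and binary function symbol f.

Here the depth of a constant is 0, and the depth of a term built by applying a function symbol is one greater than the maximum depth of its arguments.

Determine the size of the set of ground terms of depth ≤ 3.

Write N_k for the number of ground terms of depth ≤ k. A term of depth ≤ k is either a constant or a function symbol applied to arguments of depth ≤ k−1, so N_k = 1 + N_{k-1} + N_{k-1}^2 + N_{k-1}^2.
N_0 = 1
N_1 = 1 + 1 + 1^2 + 1^2 = 4
N_2 = 1 + 4 + 4^2 + 4^2 = 37
N_3 = 1 + 37 + 37^2 + 37^2 = 2776

2776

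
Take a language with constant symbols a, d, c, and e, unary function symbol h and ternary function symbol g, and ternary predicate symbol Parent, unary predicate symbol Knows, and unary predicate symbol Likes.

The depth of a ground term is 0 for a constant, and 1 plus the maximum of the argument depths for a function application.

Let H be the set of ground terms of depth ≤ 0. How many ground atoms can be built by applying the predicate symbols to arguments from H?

First count ground terms of depth ≤ 0.
Write N_k for the number of ground terms of depth ≤ k. A term of depth ≤ k is either a constant or a function symbol applied to arguments of depth ≤ k−1, so N_k = 4 + N_{k-1} + N_{k-1}^3.
N_0 = 4
Explicitly: a, d, c, e.
So |H| = 4.
For each predicate symbol, the number of ground atoms is |H| raised to its arity; summing:
  Parent: 4^3 = 64;  Knows: 4;  Likes: 4
Total ground atoms: 64 + 4 + 4 = 72.

72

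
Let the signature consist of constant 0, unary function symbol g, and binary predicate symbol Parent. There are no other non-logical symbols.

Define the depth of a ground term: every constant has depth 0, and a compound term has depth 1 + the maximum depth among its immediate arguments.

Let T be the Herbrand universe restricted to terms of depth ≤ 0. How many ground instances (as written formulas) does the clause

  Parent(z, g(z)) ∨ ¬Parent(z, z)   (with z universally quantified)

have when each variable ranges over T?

1

Ground terms of depth ≤ 0:
  Count level by level. With function symbols g/1, the terms of depth ≤ k are the 1 constant together with each function applied to depth-≤(k−1) tuples, so N_k = 1 + N_{k-1}.
  N_0 = 1
So there is exactly 1 ground term available for substitution.
The body mentions the single quantified variable z; since ground terms form a free algebra, no two substitutions collapse to the same formula.
Number of ground instances = 1.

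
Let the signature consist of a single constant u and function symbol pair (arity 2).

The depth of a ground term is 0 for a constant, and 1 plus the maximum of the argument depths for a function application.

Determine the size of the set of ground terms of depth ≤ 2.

5

Let N_k = |{terms of depth ≤ k}|. Then N_0 = 1 and N_k = 1 + N_{k-1}^2 for k ≥ 1 (one summand per function symbol, arity giving the exponent).
N_0 = 1
N_1 = 1 + 1^2 = 2
N_2 = 1 + 2^2 = 5
Explicitly: u, pair(u, u), pair(u, pair(u, u)), pair(pair(u, u), u), pair(pair(u, u), pair(u, u)).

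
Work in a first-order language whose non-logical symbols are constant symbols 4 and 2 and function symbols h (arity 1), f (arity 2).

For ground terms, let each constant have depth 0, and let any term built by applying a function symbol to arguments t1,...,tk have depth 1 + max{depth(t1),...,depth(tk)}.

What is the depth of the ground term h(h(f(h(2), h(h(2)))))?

depth(h(2)) = 1 + depth(2) = 1 + 0 = 1
depth(h(h(2))) = 1 + depth(h(2)) = 1 + 1 = 2
depth(f(h(2), h(h(2)))) = 1 + max(1, 2) = 3
depth(h(f(h(2), h(h(2))))) = 1 + depth(f(h(2), h(h(2)))) = 1 + 3 = 4
depth(h(h(f(h(2), h(h(2)))))) = 1 + depth(h(f(h(2), h(h(2))))) = 1 + 4 = 5

5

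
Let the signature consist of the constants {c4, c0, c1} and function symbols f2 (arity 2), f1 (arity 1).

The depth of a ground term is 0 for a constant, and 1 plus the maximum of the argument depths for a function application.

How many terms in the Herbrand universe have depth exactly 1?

Write N_k for the number of ground terms of depth ≤ k. A term of depth ≤ k is either a constant or a function symbol applied to arguments of depth ≤ k−1, so N_k = 3 + N_{k-1}^2 + N_{k-1}.
N_0 = 3
N_1 = 3 + 3^2 + 3 = 15
Terms of depth exactly 1: N_1 − N_0 = 15 − 3 = 12.

12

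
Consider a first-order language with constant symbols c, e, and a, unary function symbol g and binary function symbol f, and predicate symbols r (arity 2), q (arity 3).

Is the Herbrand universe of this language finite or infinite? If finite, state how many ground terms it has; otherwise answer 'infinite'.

infinite

The signature has at least one function symbol (g, arity 1) and at least one constant (c).
Iterating g gives infinitely many distinct ground terms: c, g(c), g(g(c)), ...
So the Herbrand universe is infinite.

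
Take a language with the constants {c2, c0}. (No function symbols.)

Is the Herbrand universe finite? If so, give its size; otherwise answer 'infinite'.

2

There are no function symbols, so every ground term is one of the 2 constants.
The Herbrand universe is {c2, c0}, which is finite with 2 elements.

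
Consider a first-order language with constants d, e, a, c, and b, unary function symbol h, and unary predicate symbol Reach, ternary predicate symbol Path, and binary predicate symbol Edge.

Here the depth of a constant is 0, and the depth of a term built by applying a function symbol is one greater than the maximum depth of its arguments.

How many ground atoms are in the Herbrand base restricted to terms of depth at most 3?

8420

First count ground terms of depth ≤ 3.
Count level by level. With function symbols h/1, the terms of depth ≤ k are the 5 constants together with each function applied to depth-≤(k−1) tuples, so N_k = 5 + N_{k-1}.
N_0 = 5
N_1 = 5 + 5 = 10
N_2 = 5 + 10 = 15
N_3 = 5 + 15 = 20
So |H| = 20.
Each predicate of arity r yields |H|^r ground atoms (one per choice of an r-tuple from H):
  Reach: 20;  Path: 20^3 = 8000;  Edge: 20^2 = 400
Total ground atoms: 20 + 8000 + 400 = 8420.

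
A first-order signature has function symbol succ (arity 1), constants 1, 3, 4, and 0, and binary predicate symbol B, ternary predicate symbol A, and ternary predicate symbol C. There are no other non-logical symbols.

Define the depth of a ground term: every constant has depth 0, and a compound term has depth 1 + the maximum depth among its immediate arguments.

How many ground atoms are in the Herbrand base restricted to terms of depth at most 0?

First count ground terms of depth ≤ 0.
Let N_k count ground terms of depth at most k. Each non-constant term of depth ≤ k is some function symbol applied to depth-≤(k−1) arguments, giving N_k = 4 + N_{k-1}.
N_0 = 4
Explicitly: 1, 3, 4, 0.
So |H| = 4.
Ground atoms are formed by filling each argument slot of a predicate with a term from H, so an r-ary predicate gives |H|^r atoms:
  B: 4^2 = 16;  A: 4^3 = 64;  C: 4^3 = 64
Total ground atoms: 16 + 64 + 64 = 144.

144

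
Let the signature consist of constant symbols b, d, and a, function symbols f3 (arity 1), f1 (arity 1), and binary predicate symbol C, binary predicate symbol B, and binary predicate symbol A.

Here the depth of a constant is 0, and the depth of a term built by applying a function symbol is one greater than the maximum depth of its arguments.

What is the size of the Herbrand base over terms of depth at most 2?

1323

First count ground terms of depth ≤ 2.
Count level by level. With function symbols f3/1, f1/1, the terms of depth ≤ k are the 3 constants together with each function applied to depth-≤(k−1) tuples, so N_k = 3 + N_{k-1} + N_{k-1}.
N_0 = 3
N_1 = 3 + 3 + 3 = 9
N_2 = 3 + 9 + 9 = 21
So |H| = 21.
Ground atoms are formed by filling each argument slot of a predicate with a term from H, so an r-ary predicate gives |H|^r atoms:
  C: 21^2 = 441;  B: 21^2 = 441;  A: 21^2 = 441
Total ground atoms: 441 + 441 + 441 = 1323.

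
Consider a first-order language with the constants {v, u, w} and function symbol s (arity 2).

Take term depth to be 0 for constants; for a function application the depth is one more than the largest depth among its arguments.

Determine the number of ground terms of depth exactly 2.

135

Let N_k count ground terms of depth at most k. Each non-constant term of depth ≤ k is some function symbol applied to depth-≤(k−1) arguments, giving N_k = 3 + N_{k-1}^2.
N_0 = 3
N_1 = 3 + 3^2 = 12
N_2 = 3 + 12^2 = 147
Terms of depth exactly 2: N_2 − N_1 = 147 − 12 = 135.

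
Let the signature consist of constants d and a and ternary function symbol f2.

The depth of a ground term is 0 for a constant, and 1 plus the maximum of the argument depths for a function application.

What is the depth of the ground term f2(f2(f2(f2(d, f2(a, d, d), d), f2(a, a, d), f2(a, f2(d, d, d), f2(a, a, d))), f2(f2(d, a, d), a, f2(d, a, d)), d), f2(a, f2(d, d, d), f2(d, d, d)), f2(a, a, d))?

depth(f2(a, d, d)) = 1 + max(0, 0, 0) = 1
depth(f2(d, f2(a, d, d), d)) = 1 + max(0, 1, 0) = 2
depth(f2(a, a, d)) = 1 + max(0, 0, 0) = 1
depth(f2(d, d, d)) = 1 + max(0, 0, 0) = 1
depth(f2(a, f2(d, d, d), f2(a, a, d))) = 1 + max(0, 1, 1) = 2
depth(f2(f2(d, f2(a, d, d), d), f2(a, a, d), f2(a, f2(d, d, d), f2(a, a, d)))) = 1 + max(2, 1, 2) = 3
depth(f2(d, a, d)) = 1 + max(0, 0, 0) = 1
depth(f2(f2(d, a, d), a, f2(d, a, d))) = 1 + max(1, 0, 1) = 2
depth(f2(f2(f2(d, f2(a, d, d), d), f2(a, a, d), f2(a, f2(d, d, d), f2(a, a, d))), f2(f2(d, a, d), a, f2(d, a, d)), d)) = 1 + max(3, 2, 0) = 4
depth(f2(a, f2(d, d, d), f2(d, d, d))) = 1 + max(0, 1, 1) = 2
depth(f2(f2(f2(f2(d, f2(a, d, d), d), f2(a, a, d), f2(a, f2(d, d, d), f2(a, a, d))), f2(f2(d, a, d), a, f2(d, a, d)), d), f2(a, f2(d, d, d), f2(d, d, d)), f2(a, a, d))) = 1 + max(4, 2, 1) = 5

5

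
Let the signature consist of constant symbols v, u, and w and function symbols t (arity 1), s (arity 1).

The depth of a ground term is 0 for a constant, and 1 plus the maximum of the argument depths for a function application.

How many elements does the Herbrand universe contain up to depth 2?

Let N_k = |{terms of depth ≤ k}|. Then N_0 = 3 and N_k = 3 + N_{k-1} + N_{k-1} for k ≥ 1 (one summand per function symbol, arity giving the exponent).
N_0 = 3
N_1 = 3 + 3 + 3 = 9
N_2 = 3 + 9 + 9 = 21

21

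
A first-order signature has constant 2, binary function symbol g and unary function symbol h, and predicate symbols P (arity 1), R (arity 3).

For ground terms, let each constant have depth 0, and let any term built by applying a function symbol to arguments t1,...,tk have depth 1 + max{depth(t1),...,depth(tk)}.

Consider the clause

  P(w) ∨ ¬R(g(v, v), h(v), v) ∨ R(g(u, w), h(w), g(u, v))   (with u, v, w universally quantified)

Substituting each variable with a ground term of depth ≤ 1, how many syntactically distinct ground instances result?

27

Ground terms of depth ≤ 1:
  Write N_k for the number of ground terms of depth ≤ k. A term of depth ≤ k is either a constant or a function symbol applied to arguments of depth ≤ k−1, so N_k = 1 + N_{k-1}^2 + N_{k-1}.
  N_0 = 1
  N_1 = 1 + 1^2 + 1 = 3
  Explicitly: 2, g(2, 2), h(2).
So there are 3 ground terms available for substitution.
There are 3 variables to instantiate (u, v, w), each occurring in at least one literal, so different choices give different ground instances.
Number of ground instances = 3^3 = 27.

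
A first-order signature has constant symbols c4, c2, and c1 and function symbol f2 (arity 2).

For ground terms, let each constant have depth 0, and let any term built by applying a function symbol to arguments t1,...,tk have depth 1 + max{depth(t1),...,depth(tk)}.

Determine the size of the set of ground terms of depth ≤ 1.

Count level by level. With function symbols f2/2, the terms of depth ≤ k are the 3 constants together with each function applied to depth-≤(k−1) tuples, so N_k = 3 + N_{k-1}^2.
N_0 = 3
N_1 = 3 + 3^2 = 12
Explicitly: c4, c2, c1, f2(c4, c4), f2(c4, c2), f2(c4, c1), f2(c2, c4), f2(c2, c2), f2(c2, c1), f2(c1, c4), f2(c1, c2), f2(c1, c1).

12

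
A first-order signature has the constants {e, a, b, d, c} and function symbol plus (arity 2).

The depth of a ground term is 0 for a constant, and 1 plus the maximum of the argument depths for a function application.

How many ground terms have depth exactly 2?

875

If N_k denotes the number of depth-≤k ground terms, the 5 constants give N_0 = 5, and each function symbol of arity r contributes N_{k-1}^r new terms at level k: N_k = 5 + N_{k-1}^2.
N_0 = 5
N_1 = 5 + 5^2 = 30
N_2 = 5 + 30^2 = 905
Terms of depth exactly 2: N_2 − N_1 = 905 − 30 = 875.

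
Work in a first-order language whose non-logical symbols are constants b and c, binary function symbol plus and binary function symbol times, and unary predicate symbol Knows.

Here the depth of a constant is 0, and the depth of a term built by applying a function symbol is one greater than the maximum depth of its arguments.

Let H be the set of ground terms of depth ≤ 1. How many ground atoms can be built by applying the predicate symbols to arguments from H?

First count ground terms of depth ≤ 1.
Let N_k = |{terms of depth ≤ k}|. Then N_0 = 2 and N_k = 2 + N_{k-1}^2 + N_{k-1}^2 for k ≥ 1 (one summand per function symbol, arity giving the exponent).
N_0 = 2
N_1 = 2 + 2^2 + 2^2 = 10
Explicitly: b, c, plus(b, b), plus(b, c), plus(c, b), plus(c, c), times(b, b), times(b, c), times(c, b), times(c, c).
So |H| = 10.
Ground atoms are formed by filling each argument slot of a predicate with a term from H, so an r-ary predicate gives |H|^r atoms:
  Knows: 10
Total ground atoms: 10.

10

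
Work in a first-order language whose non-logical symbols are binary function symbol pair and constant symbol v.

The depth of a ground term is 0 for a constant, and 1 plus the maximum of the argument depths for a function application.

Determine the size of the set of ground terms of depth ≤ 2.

5

Count level by level. With function symbols pair/2, the terms of depth ≤ k are the 1 constant together with each function applied to depth-≤(k−1) tuples, so N_k = 1 + N_{k-1}^2.
N_0 = 1
N_1 = 1 + 1^2 = 2
N_2 = 1 + 2^2 = 5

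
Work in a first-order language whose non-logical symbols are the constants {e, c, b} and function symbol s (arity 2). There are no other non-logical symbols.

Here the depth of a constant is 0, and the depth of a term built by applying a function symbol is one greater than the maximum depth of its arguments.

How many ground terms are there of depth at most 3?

21612

Let N_k count ground terms of depth at most k. Each non-constant term of depth ≤ k is some function symbol applied to depth-≤(k−1) arguments, giving N_k = 3 + N_{k-1}^2.
N_0 = 3
N_1 = 3 + 3^2 = 12
N_2 = 3 + 12^2 = 147
N_3 = 3 + 147^2 = 21612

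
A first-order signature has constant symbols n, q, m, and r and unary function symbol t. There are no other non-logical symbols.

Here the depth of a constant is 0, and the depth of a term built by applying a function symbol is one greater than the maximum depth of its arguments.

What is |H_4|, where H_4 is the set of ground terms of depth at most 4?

20

Let N_k count ground terms of depth at most k. Each non-constant term of depth ≤ k is some function symbol applied to depth-≤(k−1) arguments, giving N_k = 4 + N_{k-1}.
N_0 = 4
N_1 = 4 + 4 = 8
N_2 = 4 + 8 = 12
N_3 = 4 + 12 = 16
N_4 = 4 + 16 = 20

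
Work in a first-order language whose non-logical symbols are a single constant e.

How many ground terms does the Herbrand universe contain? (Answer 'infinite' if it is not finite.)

1

There are no function symbols, so the only ground term is the single constant.
The Herbrand universe is {e}, finite with 1 element.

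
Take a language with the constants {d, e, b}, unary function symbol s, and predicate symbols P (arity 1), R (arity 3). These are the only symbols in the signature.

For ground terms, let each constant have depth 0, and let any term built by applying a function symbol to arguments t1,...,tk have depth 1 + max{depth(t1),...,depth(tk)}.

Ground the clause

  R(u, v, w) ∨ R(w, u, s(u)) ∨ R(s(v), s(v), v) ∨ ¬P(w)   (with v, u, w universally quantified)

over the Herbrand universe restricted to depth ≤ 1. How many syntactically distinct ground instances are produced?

216

Ground terms of depth ≤ 1:
  Write N_k for the number of ground terms of depth ≤ k. A term of depth ≤ k is either a constant or a function symbol applied to arguments of depth ≤ k−1, so N_k = 3 + N_{k-1}.
  N_0 = 3
  N_1 = 3 + 3 = 6
So there are 6 ground terms available for substitution.
Each of v, u, w ranges independently over the available ground terms, and distinct assignments produce distinct instances.
Number of ground instances = 6^3 = 216.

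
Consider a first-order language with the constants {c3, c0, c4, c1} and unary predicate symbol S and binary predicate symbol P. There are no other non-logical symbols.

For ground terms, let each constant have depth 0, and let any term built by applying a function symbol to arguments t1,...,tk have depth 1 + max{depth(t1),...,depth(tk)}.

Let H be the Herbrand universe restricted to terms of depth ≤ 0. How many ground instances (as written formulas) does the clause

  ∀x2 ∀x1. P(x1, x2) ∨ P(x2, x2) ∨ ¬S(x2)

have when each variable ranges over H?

16

Ground terms of depth ≤ 0:
  With no function symbols every ground term is a constant, so there are exactly 4 ground terms at every depth bound.
  N_0 = 4
  Explicitly: c3, c0, c4, c1.
So there are 4 ground terms available for substitution.
The clause has 2 distinct variables (x2, x1), each appearing in the body. In the free term algebra distinct substitutions yield syntactically distinct ground instances.
Number of ground instances = 4^2 = 16.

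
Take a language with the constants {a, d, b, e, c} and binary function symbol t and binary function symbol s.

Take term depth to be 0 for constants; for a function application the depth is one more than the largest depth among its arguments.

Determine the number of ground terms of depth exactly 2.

6000

Let N_k count ground terms of depth at most k. Each non-constant term of depth ≤ k is some function symbol applied to depth-≤(k−1) arguments, giving N_k = 5 + N_{k-1}^2 + N_{k-1}^2.
N_0 = 5
N_1 = 5 + 5^2 + 5^2 = 55
N_2 = 5 + 55^2 + 55^2 = 6055
Terms of depth exactly 2: N_2 − N_1 = 6055 − 55 = 6000.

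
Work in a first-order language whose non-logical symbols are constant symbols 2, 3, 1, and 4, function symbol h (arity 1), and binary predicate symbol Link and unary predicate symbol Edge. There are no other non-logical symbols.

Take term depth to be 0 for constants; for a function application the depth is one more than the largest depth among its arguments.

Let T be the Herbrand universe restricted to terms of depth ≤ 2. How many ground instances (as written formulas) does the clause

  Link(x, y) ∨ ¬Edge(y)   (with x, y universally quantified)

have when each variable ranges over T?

144

Ground terms of depth ≤ 2:
  Count level by level. With function symbols h/1, the terms of depth ≤ k are the 4 constants together with each function applied to depth-≤(k−1) tuples, so N_k = 4 + N_{k-1}.
  N_0 = 4
  N_1 = 4 + 4 = 8
  N_2 = 4 + 8 = 12
So there are 12 ground terms available for substitution.
There are 2 variables to instantiate (x, y), each occurring in at least one literal, so different choices give different ground instances.
Number of ground instances = 12^2 = 144.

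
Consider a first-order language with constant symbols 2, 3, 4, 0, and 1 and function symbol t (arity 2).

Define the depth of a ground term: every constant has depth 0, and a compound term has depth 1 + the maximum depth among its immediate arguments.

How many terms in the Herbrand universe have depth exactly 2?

Count level by level. With function symbols t/2, the terms of depth ≤ k are the 5 constants together with each function applied to depth-≤(k−1) tuples, so N_k = 5 + N_{k-1}^2.
N_0 = 5
N_1 = 5 + 5^2 = 30
N_2 = 5 + 30^2 = 905
Terms of depth exactly 2: N_2 − N_1 = 905 − 30 = 875.

875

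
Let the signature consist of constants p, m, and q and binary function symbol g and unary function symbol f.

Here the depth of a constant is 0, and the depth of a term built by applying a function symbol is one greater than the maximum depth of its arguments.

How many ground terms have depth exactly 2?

228

Write N_k for the number of ground terms of depth ≤ k. A term of depth ≤ k is either a constant or a function symbol applied to arguments of depth ≤ k−1, so N_k = 3 + N_{k-1}^2 + N_{k-1}.
N_0 = 3
N_1 = 3 + 3^2 + 3 = 15
N_2 = 3 + 15^2 + 15 = 243
Terms of depth exactly 2: N_2 − N_1 = 243 − 15 = 228.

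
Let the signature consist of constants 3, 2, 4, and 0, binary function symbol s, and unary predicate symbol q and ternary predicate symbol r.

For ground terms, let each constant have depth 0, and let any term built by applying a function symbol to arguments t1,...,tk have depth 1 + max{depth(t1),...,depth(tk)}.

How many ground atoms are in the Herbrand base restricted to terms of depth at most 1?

First count ground terms of depth ≤ 1.
Let N_k count ground terms of depth at most k. Each non-constant term of depth ≤ k is some function symbol applied to depth-≤(k−1) arguments, giving N_k = 4 + N_{k-1}^2.
N_0 = 4
N_1 = 4 + 4^2 = 20
So |H| = 20.
For each predicate symbol, the number of ground atoms is |H| raised to its arity; summing:
  q: 20;  r: 20^3 = 8000
Total ground atoms: 20 + 8000 = 8020.

8020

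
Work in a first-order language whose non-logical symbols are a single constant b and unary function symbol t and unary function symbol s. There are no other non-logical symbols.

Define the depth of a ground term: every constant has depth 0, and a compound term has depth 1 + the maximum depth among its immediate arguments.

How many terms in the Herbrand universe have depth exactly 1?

2

Let N_k = |{terms of depth ≤ k}|. Then N_0 = 1 and N_k = 1 + N_{k-1} + N_{k-1} for k ≥ 1 (one summand per function symbol, arity giving the exponent).
N_0 = 1
N_1 = 1 + 1 + 1 = 3
Terms of depth exactly 1: N_1 − N_0 = 3 − 1 = 2.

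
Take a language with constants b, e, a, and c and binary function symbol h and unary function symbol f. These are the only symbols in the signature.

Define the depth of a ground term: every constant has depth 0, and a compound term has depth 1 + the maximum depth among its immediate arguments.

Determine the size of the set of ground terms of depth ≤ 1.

24

Write N_k for the number of ground terms of depth ≤ k. A term of depth ≤ k is either a constant or a function symbol applied to arguments of depth ≤ k−1, so N_k = 4 + N_{k-1}^2 + N_{k-1}.
N_0 = 4
N_1 = 4 + 4^2 + 4 = 24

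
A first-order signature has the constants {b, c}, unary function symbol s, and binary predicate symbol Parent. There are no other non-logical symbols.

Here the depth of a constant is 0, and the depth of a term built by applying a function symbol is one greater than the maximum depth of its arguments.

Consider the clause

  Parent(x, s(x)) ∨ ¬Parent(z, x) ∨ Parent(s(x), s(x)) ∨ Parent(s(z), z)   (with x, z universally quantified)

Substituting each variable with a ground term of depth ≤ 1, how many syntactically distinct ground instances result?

Ground terms of depth ≤ 1:
  Let N_k count ground terms of depth at most k. Each non-constant term of depth ≤ k is some function symbol applied to depth-≤(k−1) arguments, giving N_k = 2 + N_{k-1}.
  N_0 = 2
  N_1 = 2 + 2 = 4
  Explicitly: b, c, s(b), s(c).
So there are 4 ground terms available for substitution.
There are 2 variables to instantiate (x, z), each occurring in at least one literal, so different choices give different ground instances.
Number of ground instances = 4^2 = 16.

16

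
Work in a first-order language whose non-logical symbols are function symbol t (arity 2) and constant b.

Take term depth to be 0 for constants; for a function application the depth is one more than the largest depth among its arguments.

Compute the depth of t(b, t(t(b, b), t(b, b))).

3

depth(t(b, b)) = 1 + max(0, 0) = 1
depth(t(t(b, b), t(b, b))) = 1 + max(1, 1) = 2
depth(t(b, t(t(b, b), t(b, b)))) = 1 + max(0, 2) = 3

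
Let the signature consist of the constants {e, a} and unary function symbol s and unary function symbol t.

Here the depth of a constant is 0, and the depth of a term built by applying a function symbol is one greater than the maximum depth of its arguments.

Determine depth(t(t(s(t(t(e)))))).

5

depth(t(e)) = 1 + depth(e) = 1 + 0 = 1
depth(t(t(e))) = 1 + depth(t(e)) = 1 + 1 = 2
depth(s(t(t(e)))) = 1 + depth(t(t(e))) = 1 + 2 = 3
depth(t(s(t(t(e))))) = 1 + depth(s(t(t(e)))) = 1 + 3 = 4
depth(t(t(s(t(t(e)))))) = 1 + depth(t(s(t(t(e))))) = 1 + 4 = 5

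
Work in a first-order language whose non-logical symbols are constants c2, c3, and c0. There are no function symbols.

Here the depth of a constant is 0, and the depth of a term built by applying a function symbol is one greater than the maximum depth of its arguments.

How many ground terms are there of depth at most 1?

3

With no function symbols every ground term is a constant, so there are exactly 3 ground terms at every depth bound.
N_0 = 3
N_1 = 3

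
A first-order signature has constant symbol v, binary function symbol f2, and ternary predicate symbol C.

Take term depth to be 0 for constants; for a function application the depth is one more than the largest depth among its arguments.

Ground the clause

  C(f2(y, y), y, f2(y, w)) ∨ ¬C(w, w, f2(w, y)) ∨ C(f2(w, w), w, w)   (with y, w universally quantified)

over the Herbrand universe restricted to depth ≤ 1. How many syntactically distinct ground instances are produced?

4

Ground terms of depth ≤ 1:
  If N_k denotes the number of depth-≤k ground terms, the 1 constant gives N_0 = 1, and each function symbol of arity r contributes N_{k-1}^r new terms at level k: N_k = 1 + N_{k-1}^2.
  N_0 = 1
  N_1 = 1 + 1^2 = 2
So there are 2 ground terms available for substitution.
The body mentions every one of the 2 quantified variables; since ground terms form a free algebra, no two substitutions collapse to the same formula.
Number of ground instances = 2^2 = 4.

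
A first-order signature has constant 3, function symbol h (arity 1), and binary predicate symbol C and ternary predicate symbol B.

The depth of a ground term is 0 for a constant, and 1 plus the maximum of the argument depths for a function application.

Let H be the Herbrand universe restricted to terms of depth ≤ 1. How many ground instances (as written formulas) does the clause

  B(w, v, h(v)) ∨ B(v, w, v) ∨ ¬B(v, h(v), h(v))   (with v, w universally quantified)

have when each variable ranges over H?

Ground terms of depth ≤ 1:
  If N_k denotes the number of depth-≤k ground terms, the 1 constant gives N_0 = 1, and each function symbol of arity r contributes N_{k-1}^r new terms at level k: N_k = 1 + N_{k-1}.
  N_0 = 1
  N_1 = 1 + 1 = 2
  Explicitly: 3, h(3).
So there are 2 ground terms available for substitution.
There are 2 variables to instantiate (v, w), each occurring in at least one literal, so different choices give different ground instances.
Number of ground instances = 2^2 = 4.

4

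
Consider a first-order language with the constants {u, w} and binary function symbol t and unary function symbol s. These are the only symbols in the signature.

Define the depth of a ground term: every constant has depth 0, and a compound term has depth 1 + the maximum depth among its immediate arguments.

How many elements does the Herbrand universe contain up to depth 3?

5552

If N_k denotes the number of depth-≤k ground terms, the 2 constants give N_0 = 2, and each function symbol of arity r contributes N_{k-1}^r new terms at level k: N_k = 2 + N_{k-1}^2 + N_{k-1}.
N_0 = 2
N_1 = 2 + 2^2 + 2 = 8
N_2 = 2 + 8^2 + 8 = 74
N_3 = 2 + 74^2 + 74 = 5552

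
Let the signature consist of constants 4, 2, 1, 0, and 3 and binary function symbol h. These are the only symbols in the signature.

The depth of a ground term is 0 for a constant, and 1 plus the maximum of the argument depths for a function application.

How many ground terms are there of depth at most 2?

905

Write N_k for the number of ground terms of depth ≤ k. A term of depth ≤ k is either a constant or a function symbol applied to arguments of depth ≤ k−1, so N_k = 5 + N_{k-1}^2.
N_0 = 5
N_1 = 5 + 5^2 = 30
N_2 = 5 + 30^2 = 905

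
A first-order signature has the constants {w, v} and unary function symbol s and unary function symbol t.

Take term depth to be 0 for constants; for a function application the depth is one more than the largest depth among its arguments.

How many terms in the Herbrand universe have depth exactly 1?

4

If N_k denotes the number of depth-≤k ground terms, the 2 constants give N_0 = 2, and each function symbol of arity r contributes N_{k-1}^r new terms at level k: N_k = 2 + N_{k-1} + N_{k-1}.
N_0 = 2
N_1 = 2 + 2 + 2 = 6
Terms of depth exactly 1: N_1 − N_0 = 6 − 2 = 4.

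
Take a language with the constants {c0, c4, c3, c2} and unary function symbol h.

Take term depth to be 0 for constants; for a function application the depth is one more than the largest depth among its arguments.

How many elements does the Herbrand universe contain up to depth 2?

12

If N_k denotes the number of depth-≤k ground terms, the 4 constants give N_0 = 4, and each function symbol of arity r contributes N_{k-1}^r new terms at level k: N_k = 4 + N_{k-1}.
N_0 = 4
N_1 = 4 + 4 = 8
N_2 = 4 + 8 = 12
Explicitly: c0, c4, c3, c2, h(c0), h(c4), h(c3), h(c2), h(h(c0)), h(h(c4)), h(h(c3)), h(h(c2)).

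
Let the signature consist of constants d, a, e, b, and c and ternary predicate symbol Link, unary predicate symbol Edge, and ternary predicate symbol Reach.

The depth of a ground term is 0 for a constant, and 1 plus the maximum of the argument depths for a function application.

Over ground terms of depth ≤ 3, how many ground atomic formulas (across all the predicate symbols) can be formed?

255

First count ground terms of depth ≤ 3.
With no function symbols every ground term is a constant, so there are exactly 5 ground terms at every depth bound.
N_0 = 5
N_1 = 5
N_2 = 5
N_3 = 5
Explicitly: d, a, e, b, c.
So |H| = 5.
For each predicate symbol, the number of ground atoms is |H| raised to its arity; summing:
  Link: 5^3 = 125;  Edge: 5;  Reach: 5^3 = 125
Total ground atoms: 125 + 5 + 125 = 255.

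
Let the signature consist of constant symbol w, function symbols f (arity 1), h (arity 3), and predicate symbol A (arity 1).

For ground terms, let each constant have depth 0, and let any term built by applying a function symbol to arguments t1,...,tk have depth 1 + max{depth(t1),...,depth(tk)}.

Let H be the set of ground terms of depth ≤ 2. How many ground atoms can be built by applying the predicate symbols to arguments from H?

First count ground terms of depth ≤ 2.
Count level by level. With function symbols f/1, h/3, the terms of depth ≤ k are the 1 constant together with each function applied to depth-≤(k−1) tuples, so N_k = 1 + N_{k-1} + N_{k-1}^3.
N_0 = 1
N_1 = 1 + 1 + 1^3 = 3
N_2 = 1 + 3 + 3^3 = 31
So |H| = 31.
Ground atoms are formed by filling each argument slot of a predicate with a term from H, so an r-ary predicate gives |H|^r atoms:
  A: 31
Total ground atoms: 31.

31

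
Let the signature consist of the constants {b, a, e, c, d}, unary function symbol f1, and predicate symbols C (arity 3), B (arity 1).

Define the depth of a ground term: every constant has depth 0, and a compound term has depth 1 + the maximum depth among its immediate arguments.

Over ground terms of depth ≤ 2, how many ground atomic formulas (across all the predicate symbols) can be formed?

3390

First count ground terms of depth ≤ 2.
Write N_k for the number of ground terms of depth ≤ k. A term of depth ≤ k is either a constant or a function symbol applied to arguments of depth ≤ k−1, so N_k = 5 + N_{k-1}.
N_0 = 5
N_1 = 5 + 5 = 10
N_2 = 5 + 10 = 15
So |H| = 15.
For each predicate symbol, the number of ground atoms is |H| raised to its arity; summing:
  C: 15^3 = 3375;  B: 15
Total ground atoms: 3375 + 15 = 3390.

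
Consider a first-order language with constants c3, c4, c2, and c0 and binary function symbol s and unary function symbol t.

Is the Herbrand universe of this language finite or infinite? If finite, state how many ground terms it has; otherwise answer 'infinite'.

The signature has at least one function symbol (s, arity 2) and at least one constant (c3).
Iterating s gives infinitely many distinct ground terms: c3, s(c3, c3), s(s(c3, c3), s(c3, c3)), ...
So the Herbrand universe is infinite.

infinite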